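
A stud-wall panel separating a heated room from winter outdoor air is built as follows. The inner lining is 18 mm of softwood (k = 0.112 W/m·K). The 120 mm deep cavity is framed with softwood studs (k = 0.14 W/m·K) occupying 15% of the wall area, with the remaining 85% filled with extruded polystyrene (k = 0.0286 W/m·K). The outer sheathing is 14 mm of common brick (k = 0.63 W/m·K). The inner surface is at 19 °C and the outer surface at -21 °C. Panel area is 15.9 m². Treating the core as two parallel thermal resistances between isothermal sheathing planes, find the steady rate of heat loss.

Sheathing layers in series; stud and cavity paths in parallel between them.
R_inner = 0.018/(0.112×15.9) = 0.01011 K/W
R_stud  = 0.12/(0.14×0.15×15.9) = 0.3594 K/W
R_cav   = 0.12/(0.0286×0.85×15.9) = 0.3105 K/W
1/R_core = 1/R_stud + 1/R_cav → R_core = 0.1666 K/W
R_outer = 0.014/(0.63×15.9) = 0.001398 K/W
R_total = 0.1781 K/W
Q = ΔT/R_total = 40/0.1781

Q ≈ 225 W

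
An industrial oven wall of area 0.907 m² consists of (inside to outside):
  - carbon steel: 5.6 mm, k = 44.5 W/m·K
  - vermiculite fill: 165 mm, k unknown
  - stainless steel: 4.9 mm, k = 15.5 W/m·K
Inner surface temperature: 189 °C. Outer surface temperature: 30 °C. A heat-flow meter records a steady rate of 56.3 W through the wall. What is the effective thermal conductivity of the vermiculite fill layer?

k ≈ 0.0644 W/(m·K)

Using the resistance-network approach (series):
R_carbon steel = L/(kA) = 0.0056/(44.5×0.907) = 1.387×10^-4 K/W
R_stainless steel = L/(kA) = 0.0049/(15.5×0.907) = 3.485×10^-4 K/W
Sum of known resistances R_other = 4.873×10^-4 K/W
Total R = ΔT/Q = 159/56.3 = 2.824 K/W
R_vermiculite fill = R_total − R_other = 2.824 K/W
k = L/(R·A) = 0.165/(2.824×0.907)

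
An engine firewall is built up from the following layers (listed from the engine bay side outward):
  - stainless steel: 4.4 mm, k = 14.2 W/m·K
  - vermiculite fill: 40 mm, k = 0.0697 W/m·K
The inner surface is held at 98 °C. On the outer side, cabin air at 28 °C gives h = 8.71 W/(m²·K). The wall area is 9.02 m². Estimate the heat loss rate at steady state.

Q ≈ 916 W

Model the wall as resistances in series:
R_stainless steel = L/(kA) = 0.0044/(14.2×9.02) = 3.435×10^-5 K/W
R_vermiculite fill = L/(kA) = 0.04/(0.0697×9.02) = 0.06362 K/W
R_outer film = 1/(h_o·A) = 1/(8.71×9.02) = 0.01273 K/W
R_total = 0.07639 K/W
Q = ΔT / R_total = 70 / 0.07639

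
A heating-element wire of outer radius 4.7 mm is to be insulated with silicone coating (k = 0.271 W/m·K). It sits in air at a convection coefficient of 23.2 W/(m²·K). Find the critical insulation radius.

For a cylinder r_cr = k/h = 0.271/23.2
r_cr = 11.7 mm; since the bare radius (4.7 mm) is below r_cr, adding a thin layer of insulation will *increase* heat loss.

r_cr ≈ 11.7 mm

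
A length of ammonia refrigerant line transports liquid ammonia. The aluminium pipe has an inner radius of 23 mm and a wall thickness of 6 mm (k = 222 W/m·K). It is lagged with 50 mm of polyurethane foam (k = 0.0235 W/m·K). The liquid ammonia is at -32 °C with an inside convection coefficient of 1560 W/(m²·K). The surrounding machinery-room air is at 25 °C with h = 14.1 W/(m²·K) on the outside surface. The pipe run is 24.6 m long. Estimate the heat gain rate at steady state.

Q ≈ 202 W

Radial resistances (cylindrical: R_cond = ln(r_o/r_i)/(2πkL), R_conv = 1/(h·2πrL)):
R_inner film = 1/(h_i·2πr₁L) = 1/(1560×2π×0.023×24.6) = 1.803×10^-4 K/W
R_aluminium pipe wall = ln(29/23)/(2π×222×24.6) = 6.755×10^-6 K/W
R_polyurethane foam = ln(79/29)/(2π×0.0235×24.6) = 0.2759 K/W
R_outer film = 1/(h_o·2πr_oL) = 1/(14.1×2π×0.079×24.6) = 0.005808 K/W
R_total = 0.2819 K/W
Q = ΔT/R_total = 57/0.2819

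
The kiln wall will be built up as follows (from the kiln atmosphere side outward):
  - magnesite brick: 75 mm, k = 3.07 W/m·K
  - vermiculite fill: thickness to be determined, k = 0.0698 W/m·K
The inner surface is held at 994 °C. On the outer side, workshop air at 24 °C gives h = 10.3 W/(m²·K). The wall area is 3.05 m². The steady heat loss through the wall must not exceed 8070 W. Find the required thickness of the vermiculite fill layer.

L ≈ 17.1 mm

Treating each layer as a thermal resistance in series:
R_magnesite brick = L/(kA) = 0.075/(3.07×3.05) = 0.00801 K/W
R_outer film = 1/(h_o·A) = 1/(10.3×3.05) = 0.03183 K/W
Sum of the known resistances R_other = 0.03984 K/W
Required total resistance R_tot = ΔT/Q_allow = 970/8070 = 0.1202 K/W
R_vermiculite fill = R_tot − R_other = 0.08036 K/W
L = R·k·A = 0.08036×0.0698×3.05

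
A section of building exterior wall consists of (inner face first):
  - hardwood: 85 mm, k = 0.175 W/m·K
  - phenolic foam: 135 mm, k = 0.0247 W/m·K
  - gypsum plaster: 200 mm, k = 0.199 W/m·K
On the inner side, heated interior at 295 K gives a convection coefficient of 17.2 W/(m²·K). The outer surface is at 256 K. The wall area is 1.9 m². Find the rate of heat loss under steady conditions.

Q ≈ 10.6 W

Using the resistance-network approach (series):
R_inner film = 1/(h_i·A) = 1/(17.2×1.9) = 0.0306 K/W
R_hardwood = L/(kA) = 0.085/(0.175×1.9) = 0.2556 K/W
R_phenolic foam = L/(kA) = 0.135/(0.0247×1.9) = 2.877 K/W
R_gypsum plaster = L/(kA) = 0.2/(0.199×1.9) = 0.529 K/W
R_total = 3.692 K/W
Q = ΔT / R_total = 39 / 3.692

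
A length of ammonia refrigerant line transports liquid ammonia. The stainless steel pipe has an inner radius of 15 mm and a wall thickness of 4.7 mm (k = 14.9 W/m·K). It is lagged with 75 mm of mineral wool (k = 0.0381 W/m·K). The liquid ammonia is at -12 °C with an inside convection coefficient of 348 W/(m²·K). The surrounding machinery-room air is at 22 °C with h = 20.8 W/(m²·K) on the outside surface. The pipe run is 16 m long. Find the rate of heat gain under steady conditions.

Q ≈ 81.5 W

Radial resistances (cylindrical: R_cond = ln(r_o/r_i)/(2πkL), R_conv = 1/(h·2πrL)):
R_inner film = 1/(h_i·2πr₁L) = 1/(348×2π×0.015×16) = 0.001906 K/W
R_stainless steel pipe wall = ln(19.7/15)/(2π×14.9×16) = 1.82×10^-4 K/W
R_mineral wool = ln(94.7/19.7)/(2π×0.0381×16) = 0.4099 K/W
R_outer film = 1/(h_o·2πr_oL) = 1/(20.8×2π×0.0947×16) = 0.00505 K/W
R_total = 0.4171 K/W
Q = ΔT/R_total = 34/0.4171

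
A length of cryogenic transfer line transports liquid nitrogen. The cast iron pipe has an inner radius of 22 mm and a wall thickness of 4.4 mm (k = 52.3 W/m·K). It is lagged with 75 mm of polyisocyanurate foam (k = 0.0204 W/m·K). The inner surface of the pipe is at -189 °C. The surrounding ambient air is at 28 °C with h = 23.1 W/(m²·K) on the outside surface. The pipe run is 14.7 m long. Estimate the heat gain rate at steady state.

Treating each annulus and film as a series resistance:
R_cast iron pipe wall = ln(26.4/22)/(2π×52.3×14.7) = 3.774×10^-5 K/W
R_polyisocyanurate foam = ln(101.4/26.4)/(2π×0.0204×14.7) = 0.7142 K/W
R_outer film = 1/(h_o·2πr_oL) = 1/(23.1×2π×0.1014×14.7) = 0.004622 K/W
R_total = 0.7189 K/W
Q = ΔT/R_total = 217/0.7189

Q ≈ 302 W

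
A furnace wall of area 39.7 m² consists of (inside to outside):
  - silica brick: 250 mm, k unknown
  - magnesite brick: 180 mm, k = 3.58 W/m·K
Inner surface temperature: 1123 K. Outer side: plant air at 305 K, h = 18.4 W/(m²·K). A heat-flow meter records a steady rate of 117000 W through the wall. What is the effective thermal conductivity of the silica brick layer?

k ≈ 1.45 W/(m·K)

Treating each layer as a thermal resistance in series:
R_magnesite brick = L/(kA) = 0.18/(3.58×39.7) = 0.001266 K/W
R_outer film = 1/(h_o·A) = 1/(18.4×39.7) = 0.001369 K/W
Sum of known resistances R_other = 0.002635 K/W
Total R = ΔT/Q = 818/117000 = 0.006991 K/W
R_silica brick = R_total − R_other = 0.004356 K/W
k = L/(R·A) = 0.25/(0.004356×39.7)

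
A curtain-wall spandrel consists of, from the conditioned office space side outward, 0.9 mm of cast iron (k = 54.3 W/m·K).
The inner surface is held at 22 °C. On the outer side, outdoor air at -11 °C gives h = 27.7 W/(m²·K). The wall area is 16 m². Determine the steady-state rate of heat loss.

Q ≈ 14600 W

Using the resistance-network approach (series):
R_cast iron = L/(kA) = 0.0009/(54.3×16) = 1.036×10^-6 K/W
R_outer film = 1/(h_o·A) = 1/(27.7×16) = 0.002256 K/W
R_total = 0.002257 K/W
Q = ΔT / R_total = 33 / 0.002257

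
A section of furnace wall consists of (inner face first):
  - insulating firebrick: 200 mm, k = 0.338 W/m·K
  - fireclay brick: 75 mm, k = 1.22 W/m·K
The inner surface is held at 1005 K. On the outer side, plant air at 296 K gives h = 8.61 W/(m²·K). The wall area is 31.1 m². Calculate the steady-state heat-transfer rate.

Q ≈ 28700 W

Treating each layer as a thermal resistance in series:
R_insulating firebrick = L/(kA) = 0.2/(0.338×31.1) = 0.01903 K/W
R_fireclay brick = L/(kA) = 0.075/(1.22×31.1) = 0.001977 K/W
R_outer film = 1/(h_o·A) = 1/(8.61×31.1) = 0.003735 K/W
R_total = 0.02474 K/W
Q = ΔT / R_total = 709 / 0.02474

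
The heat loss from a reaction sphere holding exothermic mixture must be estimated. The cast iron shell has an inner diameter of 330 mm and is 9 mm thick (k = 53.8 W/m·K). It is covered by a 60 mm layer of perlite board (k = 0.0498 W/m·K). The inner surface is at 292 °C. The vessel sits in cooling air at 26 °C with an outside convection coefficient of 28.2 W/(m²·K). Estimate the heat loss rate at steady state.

Q ≈ 111 W

Each spherical layer contributes R = (1/r_i − 1/r_o)/(4πk):
R_cast iron shell = (1/0.165 − 1/0.174)/(4π×53.8) = 4.637×10^-4 K/W
R_perlite board = (1/0.174 − 1/0.234)/(4π×0.0498) = 2.355 K/W
R_outer film = 1/(h·4πr_o²) = 1/(28.2×4π×0.234²) = 0.05154 K/W
R_total = 2.407 K/W
Q = ΔT/R_total = 266/2.407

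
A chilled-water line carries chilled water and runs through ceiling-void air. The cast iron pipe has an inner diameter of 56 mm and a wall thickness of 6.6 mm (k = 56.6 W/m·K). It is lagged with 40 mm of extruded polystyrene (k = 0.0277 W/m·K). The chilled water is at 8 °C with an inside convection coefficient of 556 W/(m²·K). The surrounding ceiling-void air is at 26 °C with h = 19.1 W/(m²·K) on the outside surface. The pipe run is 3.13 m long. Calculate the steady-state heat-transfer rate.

Q ≈ 12.4 W

Treating each annulus and film as a series resistance:
R_inner film = 1/(h_i·2πr₁L) = 1/(556×2π×0.028×3.13) = 0.003266 K/W
R_cast iron pipe wall = ln(34.6/28)/(2π×56.6×3.13) = 1.901×10^-4 K/W
R_extruded polystyrene = ln(74.6/34.6)/(2π×0.0277×3.13) = 1.41 K/W
R_outer film = 1/(h_o·2πr_oL) = 1/(19.1×2π×0.0746×3.13) = 0.03569 K/W
R_total = 1.449 K/W
Q = ΔT/R_total = 18/1.449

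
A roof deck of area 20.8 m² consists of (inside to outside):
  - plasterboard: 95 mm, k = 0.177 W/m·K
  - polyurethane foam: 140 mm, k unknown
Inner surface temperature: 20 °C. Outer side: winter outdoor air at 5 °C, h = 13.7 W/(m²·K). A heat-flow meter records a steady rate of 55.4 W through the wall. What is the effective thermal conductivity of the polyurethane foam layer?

k ≈ 0.0279 W/(m·K)

Thermal resistances in series:
R_plasterboard = L/(kA) = 0.095/(0.177×20.8) = 0.0258 K/W
R_outer film = 1/(h_o·A) = 1/(13.7×20.8) = 0.003509 K/W
Sum of known resistances R_other = 0.02931 K/W
Total R = ΔT/Q = 15/55.4 = 0.2708 K/W
R_polyurethane foam = R_total − R_other = 0.2414 K/W
k = L/(R·A) = 0.14/(0.2414×20.8)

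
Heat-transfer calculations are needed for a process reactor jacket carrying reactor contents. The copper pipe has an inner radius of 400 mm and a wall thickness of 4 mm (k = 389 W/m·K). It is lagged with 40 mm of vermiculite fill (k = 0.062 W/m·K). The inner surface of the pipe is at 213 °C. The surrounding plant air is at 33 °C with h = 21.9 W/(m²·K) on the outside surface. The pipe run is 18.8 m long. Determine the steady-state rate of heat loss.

Q ≈ 13100 W

Cylindrical conduction, so R = ln(r₂/r₁)/(2πkL) per layer, in series:
R_copper pipe wall = ln(404/400)/(2π×389×18.8) = 2.165×10^-7 K/W
R_vermiculite fill = ln(444/404)/(2π×0.062×18.8) = 0.01289 K/W
R_outer film = 1/(h_o·2πr_oL) = 1/(21.9×2π×0.444×18.8) = 8.706×10^-4 K/W
R_total = 0.01376 K/W
Q = ΔT/R_total = 180/0.01376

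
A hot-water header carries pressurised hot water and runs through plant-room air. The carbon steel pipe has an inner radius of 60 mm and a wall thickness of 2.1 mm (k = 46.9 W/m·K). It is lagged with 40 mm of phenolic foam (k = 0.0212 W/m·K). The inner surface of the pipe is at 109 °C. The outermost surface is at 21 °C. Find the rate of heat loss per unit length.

Radial resistances (cylindrical: R_cond = ln(r_o/r_i)/(2πkL), R_conv = 1/(h·2πrL)):
R_carbon steel pipe wall = ln(62.1/60)/(2π×46.9×1) = 1.167×10^-4 K/W
R_phenolic foam = ln(102.1/62.1)/(2π×0.0212×1) = 3.733 K/W
R_total = 3.733 K/W
Q = ΔT/R_total = 88/3.733

q′ ≈ 23.6 W/m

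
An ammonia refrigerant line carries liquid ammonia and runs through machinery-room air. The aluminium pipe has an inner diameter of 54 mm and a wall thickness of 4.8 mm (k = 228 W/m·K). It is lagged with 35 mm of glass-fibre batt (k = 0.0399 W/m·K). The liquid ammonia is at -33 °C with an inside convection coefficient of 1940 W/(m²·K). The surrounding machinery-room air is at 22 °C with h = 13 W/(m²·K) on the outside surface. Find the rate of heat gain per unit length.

q′ ≈ 17.5 W/m

Cylindrical conduction, so R = ln(r₂/r₁)/(2πkL) per layer, in series:
R_inner film = 1/(h_i·2πr₁L) = 1/(1940×2π×0.027×1) = 0.003038 K/W
R_aluminium pipe wall = ln(31.8/27)/(2π×228×1) = 1.142×10^-4 K/W
R_glass-fibre batt = ln(66.8/31.8)/(2π×0.0399×1) = 2.961 K/W
R_outer film = 1/(h_o·2πr_oL) = 1/(13×2π×0.0668×1) = 0.1833 K/W
R_total = 3.147 K/W
Q = ΔT/R_total = 55/3.147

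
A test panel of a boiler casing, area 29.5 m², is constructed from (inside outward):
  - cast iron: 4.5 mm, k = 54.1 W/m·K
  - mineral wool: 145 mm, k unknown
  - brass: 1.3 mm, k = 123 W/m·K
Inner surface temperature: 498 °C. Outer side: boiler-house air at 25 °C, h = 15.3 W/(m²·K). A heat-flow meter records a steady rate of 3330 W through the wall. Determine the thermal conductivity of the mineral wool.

Series thermal resistances:
R_cast iron = L/(kA) = 0.0045/(54.1×29.5) = 2.82×10^-6 K/W
R_brass = L/(kA) = 0.0013/(123×29.5) = 3.583×10^-7 K/W
R_outer film = 1/(h_o·A) = 1/(15.3×29.5) = 0.002216 K/W
Sum of known resistances R_other = 0.002219 K/W
Total R = ΔT/Q = 473/3330 = 0.142 K/W
R_mineral wool = R_total − R_other = 0.1398 K/W
k = L/(R·A) = 0.145/(0.1398×29.5)

k ≈ 0.0352 W/(m·K)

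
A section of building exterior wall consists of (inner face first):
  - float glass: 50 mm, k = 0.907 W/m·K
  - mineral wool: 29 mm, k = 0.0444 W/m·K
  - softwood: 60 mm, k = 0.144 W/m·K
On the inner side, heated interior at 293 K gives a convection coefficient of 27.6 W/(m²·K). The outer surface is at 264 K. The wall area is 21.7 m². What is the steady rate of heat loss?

Q ≈ 542 W

Using the resistance-network approach (series):
R_inner film = 1/(h_i·A) = 1/(27.6×21.7) = 0.00167 K/W
R_float glass = L/(kA) = 0.05/(0.907×21.7) = 0.00254 K/W
R_mineral wool = L/(kA) = 0.029/(0.0444×21.7) = 0.0301 K/W
R_softwood = L/(kA) = 0.06/(0.144×21.7) = 0.0192 K/W
R_total = 0.05351 K/W
Q = ΔT / R_total = 29 / 0.05351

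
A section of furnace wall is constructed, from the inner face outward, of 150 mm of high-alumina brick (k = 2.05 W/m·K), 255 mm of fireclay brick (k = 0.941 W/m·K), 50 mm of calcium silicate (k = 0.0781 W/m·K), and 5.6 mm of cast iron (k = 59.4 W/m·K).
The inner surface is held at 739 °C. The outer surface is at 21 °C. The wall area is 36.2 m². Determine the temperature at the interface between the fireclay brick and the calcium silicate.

Treating each layer as a thermal resistance in series:
R_high-alumina brick = L/(kA) = 0.15/(2.05×36.2) = 0.002021 K/W
R_fireclay brick = L/(kA) = 0.255/(0.941×36.2) = 0.007486 K/W
R_calcium silicate = L/(kA) = 0.05/(0.0781×36.2) = 0.01769 K/W
R_cast iron = L/(kA) = 0.0056/(59.4×36.2) = 2.604×10^-6 K/W
R_total = 0.02719 K/W;  Q = ΔT/R_total = 718/0.02719 = 26400 W
T_interface = T_inner − Q·ΣR(inner→interface) = 739 − 26400×0.009507

T ≈ 488 °C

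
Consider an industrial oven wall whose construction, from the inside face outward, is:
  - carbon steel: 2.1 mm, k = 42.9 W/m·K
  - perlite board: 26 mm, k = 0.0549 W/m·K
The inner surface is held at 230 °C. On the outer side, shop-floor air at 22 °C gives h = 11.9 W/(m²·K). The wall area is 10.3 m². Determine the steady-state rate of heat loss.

Q ≈ 3840 W

Thermal resistances in series:
R_carbon steel = L/(kA) = 0.0021/(42.9×10.3) = 4.753×10^-6 K/W
R_perlite board = L/(kA) = 0.026/(0.0549×10.3) = 0.04598 K/W
R_outer film = 1/(h_o·A) = 1/(11.9×10.3) = 0.008159 K/W
R_total = 0.05414 K/W
Q = ΔT / R_total = 208 / 0.05414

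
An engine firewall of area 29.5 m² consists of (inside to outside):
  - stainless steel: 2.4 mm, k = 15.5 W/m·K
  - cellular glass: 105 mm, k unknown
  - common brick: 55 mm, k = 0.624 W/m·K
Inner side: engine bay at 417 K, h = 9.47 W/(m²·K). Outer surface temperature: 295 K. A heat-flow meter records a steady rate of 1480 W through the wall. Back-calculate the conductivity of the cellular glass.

k ≈ 0.0469 W/(m·K)

Using the resistance-network approach (series):
R_inner film = 1/(h_i·A) = 1/(9.47×29.5) = 0.00358 K/W
R_stainless steel = L/(kA) = 0.0024/(15.5×29.5) = 5.249×10^-6 K/W
R_common brick = L/(kA) = 0.055/(0.624×29.5) = 0.002988 K/W
Sum of known resistances R_other = 0.006573 K/W
Total R = ΔT/Q = 122/1480 = 0.08243 K/W
R_cellular glass = R_total − R_other = 0.07586 K/W
k = L/(R·A) = 0.105/(0.07586×29.5)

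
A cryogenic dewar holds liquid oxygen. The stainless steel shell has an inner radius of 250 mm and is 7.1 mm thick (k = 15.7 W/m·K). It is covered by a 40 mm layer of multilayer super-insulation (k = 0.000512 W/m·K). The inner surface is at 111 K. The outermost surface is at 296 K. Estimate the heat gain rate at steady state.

Q ≈ 2.27 W

Each spherical layer contributes R = (1/r_i − 1/r_o)/(4πk):
R_stainless steel shell = (1/0.25 − 1/0.2571)/(4π×15.7) = 5.599×10^-4 K/W
R_multilayer super-insulation = (1/0.2571 − 1/0.2971)/(4π×0.000512) = 81.39 K/W
R_total = 81.39 K/W
Q = ΔT/R_total = 185/81.39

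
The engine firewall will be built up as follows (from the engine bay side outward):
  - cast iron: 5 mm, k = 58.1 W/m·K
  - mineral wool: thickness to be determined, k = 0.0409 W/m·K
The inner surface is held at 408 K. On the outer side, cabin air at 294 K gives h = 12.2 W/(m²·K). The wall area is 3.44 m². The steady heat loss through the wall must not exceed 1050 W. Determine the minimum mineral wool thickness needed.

L ≈ 11.9 mm

Treating each layer as a thermal resistance in series:
R_cast iron = L/(kA) = 0.005/(58.1×3.44) = 2.502×10^-5 K/W
R_outer film = 1/(h_o·A) = 1/(12.2×3.44) = 0.02383 K/W
Sum of the known resistances R_other = 0.02385 K/W
Required total resistance R_tot = ΔT/Q_allow = 114/1050 = 0.1086 K/W
R_mineral wool = R_tot − R_other = 0.08472 K/W
L = R·k·A = 0.08472×0.0409×3.44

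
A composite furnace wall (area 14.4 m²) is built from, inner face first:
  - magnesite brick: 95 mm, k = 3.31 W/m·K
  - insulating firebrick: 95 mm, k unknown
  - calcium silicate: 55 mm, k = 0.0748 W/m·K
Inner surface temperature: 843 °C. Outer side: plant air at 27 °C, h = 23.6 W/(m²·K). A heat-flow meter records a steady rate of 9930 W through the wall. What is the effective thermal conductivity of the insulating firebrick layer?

Thermal resistances in series:
R_magnesite brick = L/(kA) = 0.095/(3.31×14.4) = 0.001993 K/W
R_calcium silicate = L/(kA) = 0.055/(0.0748×14.4) = 0.05106 K/W
R_outer film = 1/(h_o·A) = 1/(23.6×14.4) = 0.002943 K/W
Sum of known resistances R_other = 0.056 K/W
Total R = ΔT/Q = 816/9930 = 0.08218 K/W
R_insulating firebrick = R_total − R_other = 0.02618 K/W
k = L/(R·A) = 0.095/(0.02618×14.4)

k ≈ 0.252 W/(m·K)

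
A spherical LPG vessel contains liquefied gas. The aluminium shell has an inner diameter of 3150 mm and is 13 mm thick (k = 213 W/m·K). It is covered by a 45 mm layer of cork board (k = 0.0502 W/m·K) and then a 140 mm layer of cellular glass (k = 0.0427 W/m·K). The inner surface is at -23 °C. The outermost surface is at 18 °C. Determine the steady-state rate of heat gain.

Q ≈ 349 W

For a spherical shell R = (1/r₁ − 1/r₂)/(4πk); film R = 1/(h·4πr²). In series:
R_aluminium shell = (1/1.575 − 1/1.588)/(4π×213) = 1.942×10^-6 K/W
R_cork board = (1/1.588 − 1/1.633)/(4π×0.0502) = 0.02751 K/W
R_cellular glass = (1/1.633 − 1/1.773)/(4π×0.0427) = 0.09011 K/W
R_total = 0.1176 K/W
Q = ΔT/R_total = 41/0.1176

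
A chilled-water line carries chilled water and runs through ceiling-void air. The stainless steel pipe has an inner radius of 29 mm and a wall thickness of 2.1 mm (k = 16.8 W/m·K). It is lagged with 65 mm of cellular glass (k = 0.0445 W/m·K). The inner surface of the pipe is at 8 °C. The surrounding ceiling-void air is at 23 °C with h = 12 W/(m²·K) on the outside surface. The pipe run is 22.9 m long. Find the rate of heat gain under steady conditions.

Q ≈ 82.3 W

Radial resistances (cylindrical: R_cond = ln(r_o/r_i)/(2πkL), R_conv = 1/(h·2πrL)):
R_stainless steel pipe wall = ln(31.1/29)/(2π×16.8×22.9) = 2.892×10^-5 K/W
R_cellular glass = ln(96.1/31.1)/(2π×0.0445×22.9) = 0.1762 K/W
R_outer film = 1/(h_o·2πr_oL) = 1/(12×2π×0.0961×22.9) = 0.006027 K/W
R_total = 0.1823 K/W
Q = ΔT/R_total = 15/0.1823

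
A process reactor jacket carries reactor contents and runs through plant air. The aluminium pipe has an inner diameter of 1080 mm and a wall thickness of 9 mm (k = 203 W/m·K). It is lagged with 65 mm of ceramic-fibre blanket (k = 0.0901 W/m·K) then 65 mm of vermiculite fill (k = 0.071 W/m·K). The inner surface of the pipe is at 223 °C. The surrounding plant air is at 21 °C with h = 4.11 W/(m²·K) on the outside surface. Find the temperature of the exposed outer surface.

For a radial system each layer contributes R = ln(r_out/r_in)/(2πkL); films add R = 1/(hA).
R_aluminium pipe wall = ln(549/540)/(2π×203×1) = 1.296×10^-5 K/W
R_ceramic-fibre blanket = ln(614/549)/(2π×0.0901×1) = 0.1977 K/W
R_vermiculite fill = ln(679/614)/(2π×0.071×1) = 0.2256 K/W
R_outer film = 1/(h_o·2πr_oL) = 1/(4.11×2π×0.679×1) = 0.05703 K/W
R_total = 0.4803 K/W
Q = ΔT/R_total = 202/0.4803
Q = 421 W/m
T_interface = T_inner − Q·ΣR(inner→interface) = 223 − 421×0.4232

T ≈ 45 °C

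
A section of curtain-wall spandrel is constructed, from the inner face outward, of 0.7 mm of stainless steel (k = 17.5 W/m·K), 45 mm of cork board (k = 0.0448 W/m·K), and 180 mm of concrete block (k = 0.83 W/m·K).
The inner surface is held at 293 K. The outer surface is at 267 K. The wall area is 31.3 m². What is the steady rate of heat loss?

Q ≈ 666 W

Using the resistance-network approach (series):
R_stainless steel = L/(kA) = 0.0007/(17.5×31.3) = 1.278×10^-6 K/W
R_cork board = L/(kA) = 0.045/(0.0448×31.3) = 0.03209 K/W
R_concrete block = L/(kA) = 0.18/(0.83×31.3) = 0.006929 K/W
R_total = 0.03902 K/W
Q = ΔT / R_total = 26 / 0.03902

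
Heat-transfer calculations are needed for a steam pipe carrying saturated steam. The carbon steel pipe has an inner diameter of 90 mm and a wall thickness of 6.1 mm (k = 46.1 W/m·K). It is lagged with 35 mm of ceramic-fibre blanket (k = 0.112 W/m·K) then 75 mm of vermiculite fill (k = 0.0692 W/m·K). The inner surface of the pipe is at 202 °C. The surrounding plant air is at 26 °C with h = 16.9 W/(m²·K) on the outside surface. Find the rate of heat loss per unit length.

Per-layer cylindrical resistances, series-summed:
R_carbon steel pipe wall = ln(51.1/45)/(2π×46.1×1) = 4.389×10^-4 K/W
R_ceramic-fibre blanket = ln(86.1/51.1)/(2π×0.112×1) = 0.7414 K/W
R_vermiculite fill = ln(161.1/86.1)/(2π×0.0692×1) = 1.441 K/W
R_outer film = 1/(h_o·2πr_oL) = 1/(16.9×2π×0.1611×1) = 0.05846 K/W
R_total = 2.241 K/W
Q = ΔT/R_total = 176/2.241

q′ ≈ 78.5 W/m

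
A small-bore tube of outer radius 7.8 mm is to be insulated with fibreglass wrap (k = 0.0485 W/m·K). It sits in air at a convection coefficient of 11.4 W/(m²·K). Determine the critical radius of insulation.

For a cylinder r_cr = k/h = 0.0485/11.4
r_cr = 4.25 mm; since the bare radius (7.8 mm) is above r_cr, any added insulation will reduce heat loss.

r_cr ≈ 4.25 mm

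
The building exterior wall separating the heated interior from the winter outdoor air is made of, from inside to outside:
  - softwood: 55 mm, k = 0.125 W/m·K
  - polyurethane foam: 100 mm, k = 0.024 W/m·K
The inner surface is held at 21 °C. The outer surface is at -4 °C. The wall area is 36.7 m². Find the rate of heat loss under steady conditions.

Treating each layer as a thermal resistance in series:
R_softwood = L/(kA) = 0.055/(0.125×36.7) = 0.01199 K/W
R_polyurethane foam = L/(kA) = 0.1/(0.024×36.7) = 0.1135 K/W
R_total = 0.1255 K/W
Q = ΔT / R_total = 25 / 0.1255

Q ≈ 199 W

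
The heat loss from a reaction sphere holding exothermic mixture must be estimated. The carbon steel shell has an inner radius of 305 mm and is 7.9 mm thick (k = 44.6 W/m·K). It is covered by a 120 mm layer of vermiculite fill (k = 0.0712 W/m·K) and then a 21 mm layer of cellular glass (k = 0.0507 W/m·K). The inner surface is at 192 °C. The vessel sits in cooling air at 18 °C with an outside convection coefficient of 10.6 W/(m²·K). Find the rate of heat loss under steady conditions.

Each spherical layer contributes R = (1/r_i − 1/r_o)/(4πk):
R_carbon steel shell = (1/0.305 − 1/0.3129)/(4π×44.6) = 1.477×10^-4 K/W
R_vermiculite fill = (1/0.3129 − 1/0.4329)/(4π×0.0712) = 0.9901 K/W
R_cellular glass = (1/0.4329 − 1/0.4539)/(4π×0.0507) = 0.1677 K/W
R_outer film = 1/(h·4πr_o²) = 1/(10.6×4π×0.4539²) = 0.03644 K/W
R_total = 1.194 K/W
Q = ΔT/R_total = 174/1.194

Q ≈ 146 W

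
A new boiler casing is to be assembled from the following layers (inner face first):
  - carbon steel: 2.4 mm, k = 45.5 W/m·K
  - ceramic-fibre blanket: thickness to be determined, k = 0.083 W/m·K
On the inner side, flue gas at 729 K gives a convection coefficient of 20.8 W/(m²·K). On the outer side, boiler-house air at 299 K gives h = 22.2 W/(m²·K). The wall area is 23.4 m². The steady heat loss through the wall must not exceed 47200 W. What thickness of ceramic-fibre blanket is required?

L ≈ 9.96 mm

Using the resistance-network approach (series):
R_inner film = 1/(h_i·A) = 1/(20.8×23.4) = 0.002055 K/W
R_carbon steel = L/(kA) = 0.0024/(45.5×23.4) = 2.254×10^-6 K/W
R_outer film = 1/(h_o·A) = 1/(22.2×23.4) = 0.001925 K/W
Sum of the known resistances R_other = 0.003982 K/W
Required total resistance R_tot = ΔT/Q_allow = 430/47200 = 0.00911 K/W
R_ceramic-fibre blanket = R_tot − R_other = 0.005128 K/W
L = R·k·A = 0.005128×0.083×23.4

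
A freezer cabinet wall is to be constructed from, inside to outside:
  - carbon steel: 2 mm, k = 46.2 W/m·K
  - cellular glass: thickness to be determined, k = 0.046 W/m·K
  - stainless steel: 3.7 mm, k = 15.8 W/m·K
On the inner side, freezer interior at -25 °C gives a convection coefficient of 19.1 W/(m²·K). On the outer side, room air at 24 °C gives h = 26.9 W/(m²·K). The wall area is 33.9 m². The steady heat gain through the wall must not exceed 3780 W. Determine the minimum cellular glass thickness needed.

Thermal resistances in series:
R_inner film = 1/(h_i·A) = 1/(19.1×33.9) = 0.001544 K/W
R_carbon steel = L/(kA) = 0.002/(46.2×33.9) = 1.277×10^-6 K/W
R_stainless steel = L/(kA) = 0.0037/(15.8×33.9) = 6.908×10^-6 K/W
R_outer film = 1/(h_o·A) = 1/(26.9×33.9) = 0.001097 K/W
Sum of the known resistances R_other = 0.002649 K/W
Required total resistance R_tot = ΔT/Q_allow = 49/3780 = 0.01296 K/W
R_cellular glass = R_tot − R_other = 0.01031 K/W
L = R·k·A = 0.01031×0.046×33.9

L ≈ 16.1 mm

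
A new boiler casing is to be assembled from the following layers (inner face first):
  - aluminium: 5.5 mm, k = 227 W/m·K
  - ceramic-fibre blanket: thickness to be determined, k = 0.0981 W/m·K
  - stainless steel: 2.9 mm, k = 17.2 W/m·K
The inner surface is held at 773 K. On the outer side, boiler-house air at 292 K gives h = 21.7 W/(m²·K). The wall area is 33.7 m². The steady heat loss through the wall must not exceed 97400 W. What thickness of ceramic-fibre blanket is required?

Using the resistance-network approach (series):
R_aluminium = L/(kA) = 0.0055/(227×33.7) = 7.19×10^-7 K/W
R_stainless steel = L/(kA) = 0.0029/(17.2×33.7) = 5.003×10^-6 K/W
R_outer film = 1/(h_o·A) = 1/(21.7×33.7) = 0.001367 K/W
Sum of the known resistances R_other = 0.001373 K/W
Required total resistance R_tot = ΔT/Q_allow = 481/97400 = 0.004938 K/W
R_ceramic-fibre blanket = R_tot − R_other = 0.003565 K/W
L = R·k·A = 0.003565×0.0981×33.7

L ≈ 11.8 mm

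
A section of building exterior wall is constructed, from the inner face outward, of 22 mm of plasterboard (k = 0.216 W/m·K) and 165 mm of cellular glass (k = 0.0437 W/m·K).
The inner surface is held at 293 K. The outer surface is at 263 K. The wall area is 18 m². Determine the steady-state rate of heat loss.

Q ≈ 139 W

Treating each layer as a thermal resistance in series:
R_plasterboard = L/(kA) = 0.022/(0.216×18) = 0.005658 K/W
R_cellular glass = L/(kA) = 0.165/(0.0437×18) = 0.2098 K/W
R_total = 0.2154 K/W
Q = ΔT / R_total = 30 / 0.2154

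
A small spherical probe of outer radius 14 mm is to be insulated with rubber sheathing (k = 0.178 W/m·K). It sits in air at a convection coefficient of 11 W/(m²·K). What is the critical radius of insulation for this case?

r_cr ≈ 32.4 mm

For a sphere r_cr = 2k/h = 2×0.178/11
r_cr = 32.4 mm; since the bare radius (14 mm) is below r_cr, adding a thin layer of insulation will *increase* heat loss.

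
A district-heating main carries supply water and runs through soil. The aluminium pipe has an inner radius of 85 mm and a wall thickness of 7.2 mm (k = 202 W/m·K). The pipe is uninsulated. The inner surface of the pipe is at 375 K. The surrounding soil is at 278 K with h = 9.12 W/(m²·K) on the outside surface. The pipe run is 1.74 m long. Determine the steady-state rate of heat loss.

Q ≈ 891 W

Treating each annulus and film as a series resistance:
R_aluminium pipe wall = ln(92.2/85)/(2π×202×1.74) = 3.682×10^-5 K/W
R_outer film = 1/(h_o·2πr_oL) = 1/(9.12×2π×0.0922×1.74) = 0.1088 K/W
R_total = 0.1088 K/W
Q = ΔT/R_total = 97/0.1088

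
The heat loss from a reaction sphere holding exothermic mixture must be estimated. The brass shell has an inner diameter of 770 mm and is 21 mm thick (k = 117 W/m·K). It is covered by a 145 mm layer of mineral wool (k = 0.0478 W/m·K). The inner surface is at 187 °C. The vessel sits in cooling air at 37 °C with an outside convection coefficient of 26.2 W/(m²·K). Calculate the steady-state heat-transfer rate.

Spherical conduction: R = (1/r_in − 1/r_out)/(4πk) per layer; series-sum.
R_brass shell = (1/0.385 − 1/0.406)/(4π×117) = 9.138×10^-5 K/W
R_mineral wool = (1/0.406 − 1/0.551)/(4π×0.0478) = 1.079 K/W
R_outer film = 1/(h·4πr_o²) = 1/(26.2×4π×0.551²) = 0.01 K/W
R_total = 1.089 K/W
Q = ΔT/R_total = 150/1.089

Q ≈ 138 W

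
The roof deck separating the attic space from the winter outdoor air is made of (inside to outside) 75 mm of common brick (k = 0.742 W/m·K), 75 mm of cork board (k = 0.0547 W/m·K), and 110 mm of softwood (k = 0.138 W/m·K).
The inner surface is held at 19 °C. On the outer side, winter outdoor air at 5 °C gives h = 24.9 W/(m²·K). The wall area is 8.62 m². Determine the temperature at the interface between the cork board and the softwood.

T ≈ 10.1 °C

Thermal resistances in series:
R_common brick = L/(kA) = 0.075/(0.742×8.62) = 0.01173 K/W
R_cork board = L/(kA) = 0.075/(0.0547×8.62) = 0.1591 K/W
R_softwood = L/(kA) = 0.11/(0.138×8.62) = 0.09247 K/W
R_outer film = 1/(h_o·A) = 1/(24.9×8.62) = 0.004659 K/W
R_total = 0.2679 K/W;  Q = ΔT/R_total = 14/0.2679 = 52.25 W
T_interface = T_inner − Q·ΣR(inner→interface) = 19 − 52.3×0.1708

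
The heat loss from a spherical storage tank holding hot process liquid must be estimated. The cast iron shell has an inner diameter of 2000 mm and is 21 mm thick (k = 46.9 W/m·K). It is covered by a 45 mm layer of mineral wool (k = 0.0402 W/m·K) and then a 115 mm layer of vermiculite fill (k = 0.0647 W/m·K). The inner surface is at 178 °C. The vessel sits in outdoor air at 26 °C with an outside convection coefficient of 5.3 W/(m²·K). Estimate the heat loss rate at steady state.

Q ≈ 741 W

Radial (spherical) resistances in series:
R_cast iron shell = (1/1 − 1/1.021)/(4π×46.9) = 3.49×10^-5 K/W
R_mineral wool = (1/1.021 − 1/1.066)/(4π×0.0402) = 0.08185 K/W
R_vermiculite fill = (1/1.066 − 1/1.181)/(4π×0.0647) = 0.1124 K/W
R_outer film = 1/(h·4πr_o²) = 1/(5.3×4π×1.181²) = 0.01077 K/W
R_total = 0.205 K/W
Q = ΔT/R_total = 152/0.205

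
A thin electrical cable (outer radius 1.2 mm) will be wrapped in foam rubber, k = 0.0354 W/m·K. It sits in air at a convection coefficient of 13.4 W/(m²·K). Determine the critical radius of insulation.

For a cylinder r_cr = k/h = 0.0354/13.4
r_cr = 2.64 mm; since the bare radius (1.2 mm) is below r_cr, adding a thin layer of insulation will *increase* heat loss.

r_cr ≈ 2.64 mm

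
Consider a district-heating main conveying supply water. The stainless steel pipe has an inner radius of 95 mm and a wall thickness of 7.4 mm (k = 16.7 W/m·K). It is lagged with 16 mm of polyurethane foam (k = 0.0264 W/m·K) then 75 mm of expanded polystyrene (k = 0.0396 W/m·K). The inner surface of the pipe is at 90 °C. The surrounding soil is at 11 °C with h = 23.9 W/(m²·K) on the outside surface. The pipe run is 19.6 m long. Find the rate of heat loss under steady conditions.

Treating each annulus and film as a series resistance:
R_stainless steel pipe wall = ln(102.4/95)/(2π×16.7×19.6) = 3.647×10^-5 K/W
R_polyurethane foam = ln(118.4/102.4)/(2π×0.0264×19.6) = 0.04466 K/W
R_expanded polystyrene = ln(193.4/118.4)/(2π×0.0396×19.6) = 0.1006 K/W
R_outer film = 1/(h_o·2πr_oL) = 1/(23.9×2π×0.1934×19.6) = 0.001757 K/W
R_total = 0.1471 K/W
Q = ΔT/R_total = 79/0.1471

Q ≈ 537 W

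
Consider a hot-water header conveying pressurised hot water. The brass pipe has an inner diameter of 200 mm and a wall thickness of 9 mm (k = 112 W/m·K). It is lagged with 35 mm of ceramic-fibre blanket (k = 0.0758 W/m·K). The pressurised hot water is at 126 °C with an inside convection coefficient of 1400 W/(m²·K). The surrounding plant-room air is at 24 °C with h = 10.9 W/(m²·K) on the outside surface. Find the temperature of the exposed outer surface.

Radial resistances (cylindrical: R_cond = ln(r_o/r_i)/(2πkL), R_conv = 1/(h·2πrL)):
R_inner film = 1/(h_i·2πr₁L) = 1/(1400×2π×0.1×1) = 0.001137 K/W
R_brass pipe wall = ln(109/100)/(2π×112×1) = 1.225×10^-4 K/W
R_ceramic-fibre blanket = ln(144/109)/(2π×0.0758×1) = 0.5847 K/W
R_outer film = 1/(h_o·2πr_oL) = 1/(10.9×2π×0.144×1) = 0.1014 K/W
R_total = 0.6873 K/W
Q = ΔT/R_total = 102/0.6873
Q = 148 W/m
T_interface = T_inner − Q·ΣR(inner→interface) = 126 − 148×0.5859

T ≈ 39 °C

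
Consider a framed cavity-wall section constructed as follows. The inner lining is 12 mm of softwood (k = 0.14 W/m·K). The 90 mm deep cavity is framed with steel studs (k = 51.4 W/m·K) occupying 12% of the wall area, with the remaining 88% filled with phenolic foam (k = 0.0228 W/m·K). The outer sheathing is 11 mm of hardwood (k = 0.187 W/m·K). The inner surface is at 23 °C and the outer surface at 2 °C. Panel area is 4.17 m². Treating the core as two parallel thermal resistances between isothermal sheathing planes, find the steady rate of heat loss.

Sheathing layers in series; stud and cavity paths in parallel between them.
R_inner = 0.012/(0.14×4.17) = 0.02055 K/W
R_stud  = 0.09/(51.4×0.12×4.17) = 0.003499 K/W
R_cav   = 0.09/(0.0228×0.88×4.17) = 1.076 K/W
1/R_core = 1/R_stud + 1/R_cav → R_core = 0.003488 K/W
R_outer = 0.011/(0.187×4.17) = 0.01411 K/W
R_total = 0.03815 K/W
Q = ΔT/R_total = 21/0.03815

Q ≈ 550 W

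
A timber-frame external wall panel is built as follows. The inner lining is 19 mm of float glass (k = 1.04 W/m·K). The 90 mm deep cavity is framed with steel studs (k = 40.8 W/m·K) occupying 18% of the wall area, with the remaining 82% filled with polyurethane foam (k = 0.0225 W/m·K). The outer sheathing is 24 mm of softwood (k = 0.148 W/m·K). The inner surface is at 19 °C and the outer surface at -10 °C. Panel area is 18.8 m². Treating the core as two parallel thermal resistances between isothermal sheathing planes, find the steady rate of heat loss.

Q ≈ 2830 W

Sheathing layers in series; stud and cavity paths in parallel between them.
R_inner = 0.019/(1.04×18.8) = 9.718×10^-4 K/W
R_stud  = 0.09/(40.8×0.18×18.8) = 6.519×10^-4 K/W
R_cav   = 0.09/(0.0225×0.82×18.8) = 0.2595 K/W
1/R_core = 1/R_stud + 1/R_cav → R_core = 6.502×10^-4 K/W
R_outer = 0.024/(0.148×18.8) = 0.008626 K/W
R_total = 0.01025 K/W
Q = ΔT/R_total = 29/0.01025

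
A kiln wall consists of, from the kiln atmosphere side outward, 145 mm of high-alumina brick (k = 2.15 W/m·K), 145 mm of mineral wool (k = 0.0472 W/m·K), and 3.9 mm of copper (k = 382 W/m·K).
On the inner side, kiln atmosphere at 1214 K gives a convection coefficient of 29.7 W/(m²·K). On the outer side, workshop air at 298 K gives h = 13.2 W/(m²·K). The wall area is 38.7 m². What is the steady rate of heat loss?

Q ≈ 10900 W

Thermal resistances in series:
R_inner film = 1/(h_i·A) = 1/(29.7×38.7) = 8.7×10^-4 K/W
R_high-alumina brick = L/(kA) = 0.145/(2.15×38.7) = 0.001743 K/W
R_mineral wool = L/(kA) = 0.145/(0.0472×38.7) = 0.07938 K/W
R_copper = L/(kA) = 0.0039/(382×38.7) = 2.638×10^-7 K/W
R_outer film = 1/(h_o·A) = 1/(13.2×38.7) = 0.001958 K/W
R_total = 0.08395 K/W
Q = ΔT / R_total = 916 / 0.08395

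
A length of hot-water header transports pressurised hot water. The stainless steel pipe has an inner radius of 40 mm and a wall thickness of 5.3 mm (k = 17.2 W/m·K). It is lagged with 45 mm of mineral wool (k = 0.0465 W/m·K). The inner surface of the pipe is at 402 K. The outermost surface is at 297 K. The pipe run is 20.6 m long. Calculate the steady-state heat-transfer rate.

Per-layer cylindrical resistances, series-summed:
R_stainless steel pipe wall = ln(45.3/40)/(2π×17.2×20.6) = 5.589×10^-5 K/W
R_mineral wool = ln(90.3/45.3)/(2π×0.0465×20.6) = 0.1146 K/W
R_total = 0.1147 K/W
Q = ΔT/R_total = 105/0.1147

Q ≈ 916 W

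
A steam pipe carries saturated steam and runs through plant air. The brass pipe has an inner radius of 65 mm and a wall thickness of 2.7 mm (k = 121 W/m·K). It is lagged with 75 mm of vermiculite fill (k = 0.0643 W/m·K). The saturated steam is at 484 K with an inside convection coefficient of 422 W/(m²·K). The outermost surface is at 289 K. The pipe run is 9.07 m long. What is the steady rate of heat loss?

Q ≈ 955 W

Cylindrical conduction, so R = ln(r₂/r₁)/(2πkL) per layer, in series:
R_inner film = 1/(h_i·2πr₁L) = 1/(422×2π×0.065×9.07) = 6.397×10^-4 K/W
R_brass pipe wall = ln(67.7/65)/(2π×121×9.07) = 5.902×10^-6 K/W
R_vermiculite fill = ln(142.7/67.7)/(2π×0.0643×9.07) = 0.2035 K/W
R_total = 0.2041 K/W
Q = ΔT/R_total = 195/0.2041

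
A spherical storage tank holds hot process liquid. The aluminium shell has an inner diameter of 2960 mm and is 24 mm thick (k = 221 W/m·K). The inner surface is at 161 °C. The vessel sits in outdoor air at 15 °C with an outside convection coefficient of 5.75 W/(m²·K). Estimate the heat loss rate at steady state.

Q ≈ 23800 W

Spherical conduction: R = (1/r_in − 1/r_out)/(4πk) per layer; series-sum.
R_aluminium shell = (1/1.48 − 1/1.504)/(4π×221) = 3.882×10^-6 K/W
R_outer film = 1/(h·4πr_o²) = 1/(5.75×4π×1.504²) = 0.006118 K/W
R_total = 0.006122 K/W
Q = ΔT/R_total = 146/0.006122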